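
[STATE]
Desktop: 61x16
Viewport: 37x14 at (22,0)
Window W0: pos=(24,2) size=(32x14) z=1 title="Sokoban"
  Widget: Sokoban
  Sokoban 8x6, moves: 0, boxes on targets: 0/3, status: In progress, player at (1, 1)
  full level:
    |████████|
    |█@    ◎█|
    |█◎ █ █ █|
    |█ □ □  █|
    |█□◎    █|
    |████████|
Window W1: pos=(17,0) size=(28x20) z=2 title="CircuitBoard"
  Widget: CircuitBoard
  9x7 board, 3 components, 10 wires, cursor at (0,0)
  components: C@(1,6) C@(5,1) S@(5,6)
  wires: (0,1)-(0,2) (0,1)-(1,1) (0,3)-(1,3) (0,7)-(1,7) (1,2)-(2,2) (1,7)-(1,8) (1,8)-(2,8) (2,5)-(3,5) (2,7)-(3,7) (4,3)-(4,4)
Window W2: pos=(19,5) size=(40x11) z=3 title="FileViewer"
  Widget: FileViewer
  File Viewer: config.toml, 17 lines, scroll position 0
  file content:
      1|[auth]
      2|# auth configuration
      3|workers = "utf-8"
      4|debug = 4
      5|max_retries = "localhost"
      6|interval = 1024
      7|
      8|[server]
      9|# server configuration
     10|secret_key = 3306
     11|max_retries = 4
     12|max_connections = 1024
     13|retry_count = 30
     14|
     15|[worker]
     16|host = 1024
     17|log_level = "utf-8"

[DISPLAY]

━━━━━━━━━━━━━━━━━━━━━━┓              
cuitBoard             ┃              
──────────────────────┨━━━━━━━━━━┓   
 1 2 3 4 5 6 7 8      ┃          ┃   
.]  · ─ ·   ·         ┃──────────┨   
━━━━━━━━━━━━━━━━━━━━━━━━━━━━━━━━━━━━┓
ileViewer                           ┃
────────────────────────────────────┨
uth]                               ▲┃
auth configuration                 █┃
rkers = "utf-8"                    ░┃
bug = 4                            ░┃
x_retries = "localhost"            ░┃
terval = 1024                      ░┃


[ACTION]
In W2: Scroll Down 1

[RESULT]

━━━━━━━━━━━━━━━━━━━━━━┓              
cuitBoard             ┃              
──────────────────────┨━━━━━━━━━━┓   
 1 2 3 4 5 6 7 8      ┃          ┃   
.]  · ─ ·   ·         ┃──────────┨   
━━━━━━━━━━━━━━━━━━━━━━━━━━━━━━━━━━━━┓
ileViewer                           ┃
────────────────────────────────────┨
auth configuration                 ▲┃
rkers = "utf-8"                    █┃
bug = 4                            ░┃
x_retries = "localhost"            ░┃
terval = 1024                      ░┃
                                   ░┃


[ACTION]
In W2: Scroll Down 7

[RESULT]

━━━━━━━━━━━━━━━━━━━━━━┓              
cuitBoard             ┃              
──────────────────────┨━━━━━━━━━━┓   
 1 2 3 4 5 6 7 8      ┃          ┃   
.]  · ─ ·   ·         ┃──────────┨   
━━━━━━━━━━━━━━━━━━━━━━━━━━━━━━━━━━━━┓
ileViewer                           ┃
────────────────────────────────────┨
server configuration               ▲┃
cret_key = 3306                    ░┃
x_retries = 4                      ░┃
x_connections = 1024               ░┃
try_count = 30                     ░┃
                                   █┃


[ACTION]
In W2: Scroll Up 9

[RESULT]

━━━━━━━━━━━━━━━━━━━━━━┓              
cuitBoard             ┃              
──────────────────────┨━━━━━━━━━━┓   
 1 2 3 4 5 6 7 8      ┃          ┃   
.]  · ─ ·   ·         ┃──────────┨   
━━━━━━━━━━━━━━━━━━━━━━━━━━━━━━━━━━━━┓
ileViewer                           ┃
────────────────────────────────────┨
uth]                               ▲┃
auth configuration                 █┃
rkers = "utf-8"                    ░┃
bug = 4                            ░┃
x_retries = "localhost"            ░┃
terval = 1024                      ░┃


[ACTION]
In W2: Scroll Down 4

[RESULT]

━━━━━━━━━━━━━━━━━━━━━━┓              
cuitBoard             ┃              
──────────────────────┨━━━━━━━━━━┓   
 1 2 3 4 5 6 7 8      ┃          ┃   
.]  · ─ ·   ·         ┃──────────┨   
━━━━━━━━━━━━━━━━━━━━━━━━━━━━━━━━━━━━┓
ileViewer                           ┃
────────────────────────────────────┨
x_retries = "localhost"            ▲┃
terval = 1024                      ░┃
                                   ░┃
erver]                             █┃
server configuration               ░┃
cret_key = 3306                    ░┃


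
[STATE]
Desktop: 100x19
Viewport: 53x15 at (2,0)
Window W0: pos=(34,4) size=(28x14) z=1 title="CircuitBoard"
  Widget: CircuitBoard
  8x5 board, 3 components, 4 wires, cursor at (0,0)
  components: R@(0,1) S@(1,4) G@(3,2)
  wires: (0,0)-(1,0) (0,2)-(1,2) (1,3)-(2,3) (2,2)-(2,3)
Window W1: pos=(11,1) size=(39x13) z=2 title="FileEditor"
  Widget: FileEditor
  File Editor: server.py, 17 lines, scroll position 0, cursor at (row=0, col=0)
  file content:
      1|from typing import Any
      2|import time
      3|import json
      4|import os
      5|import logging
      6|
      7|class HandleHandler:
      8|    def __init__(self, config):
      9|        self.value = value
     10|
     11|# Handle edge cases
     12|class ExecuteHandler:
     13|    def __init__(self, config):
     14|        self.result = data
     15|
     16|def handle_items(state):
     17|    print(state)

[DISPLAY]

                                                     
         ┏━━━━━━━━━━━━━━━━━━━━━━━━━━━━━━━━━━━━━┓     
         ┃ FileEditor                          ┃     
         ┠─────────────────────────────────────┨     
         ┃█rom typing import Any              ▲┃━━━━━
         ┃import time                         █┃     
         ┃import json                         ░┃─────
         ┃import os                           ░┃6 7  
         ┃import logging                      ░┃     
         ┃                                    ░┃     
         ┃class HandleHandler:                ░┃ ·   
         ┃    def __init__(self, config):     ░┃ │   
         ┃        self.value = value          ▼┃ ·   
         ┗━━━━━━━━━━━━━━━━━━━━━━━━━━━━━━━━━━━━━┛     
                                ┃3           G       


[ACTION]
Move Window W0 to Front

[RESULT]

                                                     
         ┏━━━━━━━━━━━━━━━━━━━━━━━━━━━━━━━━━━━━━┓     
         ┃ FileEditor                          ┃     
         ┠─────────────────────────────────────┨     
         ┃█rom typing import Any┏━━━━━━━━━━━━━━━━━━━━
         ┃import time           ┃ CircuitBoard       
         ┃import json           ┠────────────────────
         ┃import os             ┃   0 1 2 3 4 5 6 7  
         ┃import logging        ┃0  [.]  R   ·       
         ┃                      ┃    │       │       
         ┃class HandleHandler:  ┃1   ·       ·   ·   
         ┃    def __init__(self,┃                │   
         ┃        self.value = v┃2           · ─ ·   
         ┗━━━━━━━━━━━━━━━━━━━━━━┃                    
                                ┃3           G       


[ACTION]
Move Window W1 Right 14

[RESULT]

                                                     
                       ┏━━━━━━━━━━━━━━━━━━━━━━━━━━━━━
                       ┃ FileEditor                  
                       ┠─────────────────────────────
                       ┃█rom typ┏━━━━━━━━━━━━━━━━━━━━
                       ┃import t┃ CircuitBoard       
                       ┃import j┠────────────────────
                       ┃import o┃   0 1 2 3 4 5 6 7  
                       ┃import l┃0  [.]  R   ·       
                       ┃        ┃    │       │       
                       ┃class Ha┃1   ·       ·   ·   
                       ┃    def ┃                │   
                       ┃        ┃2           · ─ ·   
                       ┗━━━━━━━━┃                    
                                ┃3           G       


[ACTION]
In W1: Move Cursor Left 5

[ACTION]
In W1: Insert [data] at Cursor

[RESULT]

                                                     
                       ┏━━━━━━━━━━━━━━━━━━━━━━━━━━━━━
                       ┃ FileEditor                  
                       ┠─────────────────────────────
                       ┃data█rom┏━━━━━━━━━━━━━━━━━━━━
                       ┃import t┃ CircuitBoard       
                       ┃import j┠────────────────────
                       ┃import o┃   0 1 2 3 4 5 6 7  
                       ┃import l┃0  [.]  R   ·       
                       ┃        ┃    │       │       
                       ┃class Ha┃1   ·       ·   ·   
                       ┃    def ┃                │   
                       ┃        ┃2           · ─ ·   
                       ┗━━━━━━━━┃                    
                                ┃3           G       


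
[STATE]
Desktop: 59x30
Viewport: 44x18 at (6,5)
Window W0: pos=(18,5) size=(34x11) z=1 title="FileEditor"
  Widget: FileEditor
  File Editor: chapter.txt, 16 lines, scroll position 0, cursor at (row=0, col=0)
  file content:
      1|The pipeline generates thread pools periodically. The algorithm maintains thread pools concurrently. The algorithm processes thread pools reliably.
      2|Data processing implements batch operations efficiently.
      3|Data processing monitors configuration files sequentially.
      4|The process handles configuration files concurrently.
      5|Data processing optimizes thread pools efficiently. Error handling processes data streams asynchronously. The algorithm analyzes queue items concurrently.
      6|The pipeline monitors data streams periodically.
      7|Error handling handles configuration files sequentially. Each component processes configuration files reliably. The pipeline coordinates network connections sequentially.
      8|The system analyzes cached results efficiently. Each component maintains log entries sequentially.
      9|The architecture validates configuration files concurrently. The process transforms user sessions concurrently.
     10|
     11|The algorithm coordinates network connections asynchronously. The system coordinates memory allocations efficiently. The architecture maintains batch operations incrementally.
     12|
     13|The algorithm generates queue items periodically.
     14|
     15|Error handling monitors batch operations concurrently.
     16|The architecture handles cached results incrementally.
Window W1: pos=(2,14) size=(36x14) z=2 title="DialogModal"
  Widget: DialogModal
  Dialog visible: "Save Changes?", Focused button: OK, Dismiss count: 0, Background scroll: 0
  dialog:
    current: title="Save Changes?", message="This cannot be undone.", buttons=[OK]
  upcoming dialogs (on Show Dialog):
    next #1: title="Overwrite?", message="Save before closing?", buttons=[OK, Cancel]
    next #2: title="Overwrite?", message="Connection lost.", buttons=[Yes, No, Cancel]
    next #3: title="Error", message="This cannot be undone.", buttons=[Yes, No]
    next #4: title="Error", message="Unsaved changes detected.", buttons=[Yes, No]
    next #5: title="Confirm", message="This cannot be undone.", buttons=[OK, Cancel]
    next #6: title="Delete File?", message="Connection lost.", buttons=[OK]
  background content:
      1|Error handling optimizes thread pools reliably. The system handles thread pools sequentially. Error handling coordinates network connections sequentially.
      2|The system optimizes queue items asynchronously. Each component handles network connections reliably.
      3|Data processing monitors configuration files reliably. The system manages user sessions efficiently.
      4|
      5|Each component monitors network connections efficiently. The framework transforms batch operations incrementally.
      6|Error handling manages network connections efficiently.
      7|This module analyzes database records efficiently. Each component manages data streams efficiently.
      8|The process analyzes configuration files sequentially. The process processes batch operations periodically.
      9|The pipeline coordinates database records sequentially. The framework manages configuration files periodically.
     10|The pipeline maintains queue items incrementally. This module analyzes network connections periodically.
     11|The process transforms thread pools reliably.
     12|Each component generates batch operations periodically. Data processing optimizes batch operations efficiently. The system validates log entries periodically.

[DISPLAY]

            ┏━━━━━━━━━━━━━━━━━━━━━━━━━━━━━━━
            ┃ FileEditor                    
            ┠───────────────────────────────
            ┃█he pipeline generates thread p
            ┃Data processing implements batc
            ┃Data processing monitors config
            ┃The process handles configurati
            ┃Data processing optimizes threa
            ┃The pipeline monitors data stre
━━━━━━━━━━━━━━━━━━━━━━━━━━━━━━━┓les configur
alogModal                      ┃━━━━━━━━━━━━
───────────────────────────────┨            
or handling optimizes thread po┃            
 system optimizes queue items a┃            
a┌────────────────────────┐gura┃            
 │     Save Changes?      │    ┃            
h│ This cannot be undone. │k co┃            
o│          [OK]          │ con┃            


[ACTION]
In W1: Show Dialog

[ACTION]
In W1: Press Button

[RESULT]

            ┏━━━━━━━━━━━━━━━━━━━━━━━━━━━━━━━
            ┃ FileEditor                    
            ┠───────────────────────────────
            ┃█he pipeline generates thread p
            ┃Data processing implements batc
            ┃Data processing monitors config
            ┃The process handles configurati
            ┃Data processing optimizes threa
            ┃The pipeline monitors data stre
━━━━━━━━━━━━━━━━━━━━━━━━━━━━━━━┓les configur
alogModal                      ┃━━━━━━━━━━━━
───────────────────────────────┨            
or handling optimizes thread po┃            
 system optimizes queue items a┃            
a processing monitors configura┃            
                               ┃            
h component monitors network co┃            
or handling manages network con┃            


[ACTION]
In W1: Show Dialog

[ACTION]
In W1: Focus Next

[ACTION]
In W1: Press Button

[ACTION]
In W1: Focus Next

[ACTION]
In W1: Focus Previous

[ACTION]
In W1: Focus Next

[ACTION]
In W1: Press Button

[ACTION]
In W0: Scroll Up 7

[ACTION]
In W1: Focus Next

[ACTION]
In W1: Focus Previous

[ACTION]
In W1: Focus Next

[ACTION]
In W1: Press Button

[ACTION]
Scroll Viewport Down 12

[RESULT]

            ┃Data processing optimizes threa
            ┃The pipeline monitors data stre
━━━━━━━━━━━━━━━━━━━━━━━━━━━━━━━┓les configur
alogModal                      ┃━━━━━━━━━━━━
───────────────────────────────┨            
or handling optimizes thread po┃            
 system optimizes queue items a┃            
a processing monitors configura┃            
                               ┃            
h component monitors network co┃            
or handling manages network con┃            
s module analyzes database reco┃            
 process analyzes configuration┃            
 pipeline coordinates database ┃            
 pipeline maintains queue items┃            
━━━━━━━━━━━━━━━━━━━━━━━━━━━━━━━┛            
                                            
                                            


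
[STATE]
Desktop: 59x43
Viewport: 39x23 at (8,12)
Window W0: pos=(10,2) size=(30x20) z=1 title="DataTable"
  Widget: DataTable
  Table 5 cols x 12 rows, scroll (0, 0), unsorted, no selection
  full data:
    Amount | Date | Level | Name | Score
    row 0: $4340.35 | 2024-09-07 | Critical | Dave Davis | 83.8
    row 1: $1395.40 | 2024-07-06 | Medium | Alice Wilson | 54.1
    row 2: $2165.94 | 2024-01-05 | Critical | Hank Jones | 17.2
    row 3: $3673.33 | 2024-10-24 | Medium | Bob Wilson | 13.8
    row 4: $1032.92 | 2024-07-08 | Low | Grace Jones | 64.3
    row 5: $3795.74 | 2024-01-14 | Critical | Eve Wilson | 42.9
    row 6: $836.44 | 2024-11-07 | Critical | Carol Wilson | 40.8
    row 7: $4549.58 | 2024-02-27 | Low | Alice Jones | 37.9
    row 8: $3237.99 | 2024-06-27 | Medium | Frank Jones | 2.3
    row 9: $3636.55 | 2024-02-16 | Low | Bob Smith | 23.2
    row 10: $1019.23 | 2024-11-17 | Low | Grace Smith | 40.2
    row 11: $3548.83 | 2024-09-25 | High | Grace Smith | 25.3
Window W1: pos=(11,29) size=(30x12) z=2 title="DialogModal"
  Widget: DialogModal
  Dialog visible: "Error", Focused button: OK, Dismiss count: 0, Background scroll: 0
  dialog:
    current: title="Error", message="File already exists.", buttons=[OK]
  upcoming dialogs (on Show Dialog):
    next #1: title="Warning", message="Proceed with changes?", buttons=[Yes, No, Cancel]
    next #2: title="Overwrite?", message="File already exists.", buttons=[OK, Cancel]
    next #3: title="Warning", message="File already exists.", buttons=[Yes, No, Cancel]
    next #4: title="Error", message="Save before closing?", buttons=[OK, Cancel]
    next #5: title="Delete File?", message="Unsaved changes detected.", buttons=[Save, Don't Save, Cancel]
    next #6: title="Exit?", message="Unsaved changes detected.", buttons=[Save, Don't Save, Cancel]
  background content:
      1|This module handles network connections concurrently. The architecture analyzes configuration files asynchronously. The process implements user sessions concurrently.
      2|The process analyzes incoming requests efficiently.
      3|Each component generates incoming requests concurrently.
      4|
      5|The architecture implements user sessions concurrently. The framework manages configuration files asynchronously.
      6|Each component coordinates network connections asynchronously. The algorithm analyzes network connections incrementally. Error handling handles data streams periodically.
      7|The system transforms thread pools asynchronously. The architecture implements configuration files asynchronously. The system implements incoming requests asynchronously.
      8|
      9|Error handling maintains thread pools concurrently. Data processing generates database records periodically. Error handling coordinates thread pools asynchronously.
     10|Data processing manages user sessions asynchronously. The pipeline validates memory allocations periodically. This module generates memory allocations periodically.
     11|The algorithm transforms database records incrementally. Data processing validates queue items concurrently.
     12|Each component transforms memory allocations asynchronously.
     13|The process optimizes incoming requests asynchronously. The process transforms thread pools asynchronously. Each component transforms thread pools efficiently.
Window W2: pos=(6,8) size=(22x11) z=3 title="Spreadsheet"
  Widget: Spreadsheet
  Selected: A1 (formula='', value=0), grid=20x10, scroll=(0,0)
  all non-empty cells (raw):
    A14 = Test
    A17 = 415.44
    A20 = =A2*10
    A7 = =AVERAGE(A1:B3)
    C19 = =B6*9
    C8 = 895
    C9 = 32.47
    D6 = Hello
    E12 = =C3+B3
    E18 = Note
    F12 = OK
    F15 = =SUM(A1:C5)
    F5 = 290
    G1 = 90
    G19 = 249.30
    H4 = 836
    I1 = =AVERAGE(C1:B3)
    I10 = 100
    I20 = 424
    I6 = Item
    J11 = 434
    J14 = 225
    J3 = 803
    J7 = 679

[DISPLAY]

      A       B    ┃14│Critical┃       
-------------------┃07│Critical┃       
 1      [0]       0┃27│Low     ┃       
 2        0       0┃27│Medium  ┃       
 3        0       0┃16│Low     ┃       
 4        0       0┃17│Low     ┃       
━━━━━━━━━━━━━━━━━━━┛25│High    ┃       
  ┃                            ┃       
  ┃                            ┃       
  ┗━━━━━━━━━━━━━━━━━━━━━━━━━━━━┛       
                                       
                                       
                                       
                                       
                                       
                                       
                                       
   ┏━━━━━━━━━━━━━━━━━━━━━━━━━━━━┓      
   ┃ DialogModal                ┃      
   ┠────────────────────────────┨      
   ┃This module handles network ┃      
   ┃Th┌──────────────────────┐in┃      
   ┃Ea│        Error         │nc┃      


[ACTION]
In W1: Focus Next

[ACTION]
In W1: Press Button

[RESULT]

      A       B    ┃14│Critical┃       
-------------------┃07│Critical┃       
 1      [0]       0┃27│Low     ┃       
 2        0       0┃27│Medium  ┃       
 3        0       0┃16│Low     ┃       
 4        0       0┃17│Low     ┃       
━━━━━━━━━━━━━━━━━━━┛25│High    ┃       
  ┃                            ┃       
  ┃                            ┃       
  ┗━━━━━━━━━━━━━━━━━━━━━━━━━━━━┛       
                                       
                                       
                                       
                                       
                                       
                                       
                                       
   ┏━━━━━━━━━━━━━━━━━━━━━━━━━━━━┓      
   ┃ DialogModal                ┃      
   ┠────────────────────────────┨      
   ┃This module handles network ┃      
   ┃The process analyzes incomin┃      
   ┃Each component generates inc┃      


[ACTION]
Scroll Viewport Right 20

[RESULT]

  B    ┃14│Critical┃                   
-------┃07│Critical┃                   
      0┃27│Low     ┃                   
      0┃27│Medium  ┃                   
      0┃16│Low     ┃                   
      0┃17│Low     ┃                   
━━━━━━━┛25│High    ┃                   
                   ┃                   
                   ┃                   
━━━━━━━━━━━━━━━━━━━┛                   
                                       
                                       
                                       
                                       
                                       
                                       
                                       
━━━━━━━━━━━━━━━━━━━━┓                  
odal                ┃                  
────────────────────┨                  
ule handles network ┃                  
ess analyzes incomin┃                  
ponent generates inc┃                  


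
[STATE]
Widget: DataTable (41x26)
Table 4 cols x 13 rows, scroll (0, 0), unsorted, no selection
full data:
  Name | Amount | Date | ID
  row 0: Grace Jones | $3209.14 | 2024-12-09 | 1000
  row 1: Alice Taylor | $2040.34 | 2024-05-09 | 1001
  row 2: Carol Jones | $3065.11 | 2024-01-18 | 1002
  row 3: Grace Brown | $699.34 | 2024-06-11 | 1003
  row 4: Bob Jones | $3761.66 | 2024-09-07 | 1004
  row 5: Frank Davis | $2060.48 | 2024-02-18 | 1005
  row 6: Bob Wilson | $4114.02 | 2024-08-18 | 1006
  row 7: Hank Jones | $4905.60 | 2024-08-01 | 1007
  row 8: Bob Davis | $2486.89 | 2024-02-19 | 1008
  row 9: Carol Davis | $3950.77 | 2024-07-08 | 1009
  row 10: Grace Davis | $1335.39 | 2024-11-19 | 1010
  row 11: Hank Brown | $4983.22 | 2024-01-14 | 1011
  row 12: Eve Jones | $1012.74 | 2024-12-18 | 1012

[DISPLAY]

Name        │Amount  │Date      │ID      
────────────┼────────┼──────────┼────    
Grace Jones │$3209.14│2024-12-09│1000    
Alice Taylor│$2040.34│2024-05-09│1001    
Carol Jones │$3065.11│2024-01-18│1002    
Grace Brown │$699.34 │2024-06-11│1003    
Bob Jones   │$3761.66│2024-09-07│1004    
Frank Davis │$2060.48│2024-02-18│1005    
Bob Wilson  │$4114.02│2024-08-18│1006    
Hank Jones  │$4905.60│2024-08-01│1007    
Bob Davis   │$2486.89│2024-02-19│1008    
Carol Davis │$3950.77│2024-07-08│1009    
Grace Davis │$1335.39│2024-11-19│1010    
Hank Brown  │$4983.22│2024-01-14│1011    
Eve Jones   │$1012.74│2024-12-18│1012    
                                         
                                         
                                         
                                         
                                         
                                         
                                         
                                         
                                         
                                         
                                         


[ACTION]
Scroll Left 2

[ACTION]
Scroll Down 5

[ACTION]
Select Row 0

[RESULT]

Name        │Amount  │Date      │ID      
────────────┼────────┼──────────┼────    
>race Jones │$3209.14│2024-12-09│1000    
Alice Taylor│$2040.34│2024-05-09│1001    
Carol Jones │$3065.11│2024-01-18│1002    
Grace Brown │$699.34 │2024-06-11│1003    
Bob Jones   │$3761.66│2024-09-07│1004    
Frank Davis │$2060.48│2024-02-18│1005    
Bob Wilson  │$4114.02│2024-08-18│1006    
Hank Jones  │$4905.60│2024-08-01│1007    
Bob Davis   │$2486.89│2024-02-19│1008    
Carol Davis │$3950.77│2024-07-08│1009    
Grace Davis │$1335.39│2024-11-19│1010    
Hank Brown  │$4983.22│2024-01-14│1011    
Eve Jones   │$1012.74│2024-12-18│1012    
                                         
                                         
                                         
                                         
                                         
                                         
                                         
                                         
                                         
                                         
                                         


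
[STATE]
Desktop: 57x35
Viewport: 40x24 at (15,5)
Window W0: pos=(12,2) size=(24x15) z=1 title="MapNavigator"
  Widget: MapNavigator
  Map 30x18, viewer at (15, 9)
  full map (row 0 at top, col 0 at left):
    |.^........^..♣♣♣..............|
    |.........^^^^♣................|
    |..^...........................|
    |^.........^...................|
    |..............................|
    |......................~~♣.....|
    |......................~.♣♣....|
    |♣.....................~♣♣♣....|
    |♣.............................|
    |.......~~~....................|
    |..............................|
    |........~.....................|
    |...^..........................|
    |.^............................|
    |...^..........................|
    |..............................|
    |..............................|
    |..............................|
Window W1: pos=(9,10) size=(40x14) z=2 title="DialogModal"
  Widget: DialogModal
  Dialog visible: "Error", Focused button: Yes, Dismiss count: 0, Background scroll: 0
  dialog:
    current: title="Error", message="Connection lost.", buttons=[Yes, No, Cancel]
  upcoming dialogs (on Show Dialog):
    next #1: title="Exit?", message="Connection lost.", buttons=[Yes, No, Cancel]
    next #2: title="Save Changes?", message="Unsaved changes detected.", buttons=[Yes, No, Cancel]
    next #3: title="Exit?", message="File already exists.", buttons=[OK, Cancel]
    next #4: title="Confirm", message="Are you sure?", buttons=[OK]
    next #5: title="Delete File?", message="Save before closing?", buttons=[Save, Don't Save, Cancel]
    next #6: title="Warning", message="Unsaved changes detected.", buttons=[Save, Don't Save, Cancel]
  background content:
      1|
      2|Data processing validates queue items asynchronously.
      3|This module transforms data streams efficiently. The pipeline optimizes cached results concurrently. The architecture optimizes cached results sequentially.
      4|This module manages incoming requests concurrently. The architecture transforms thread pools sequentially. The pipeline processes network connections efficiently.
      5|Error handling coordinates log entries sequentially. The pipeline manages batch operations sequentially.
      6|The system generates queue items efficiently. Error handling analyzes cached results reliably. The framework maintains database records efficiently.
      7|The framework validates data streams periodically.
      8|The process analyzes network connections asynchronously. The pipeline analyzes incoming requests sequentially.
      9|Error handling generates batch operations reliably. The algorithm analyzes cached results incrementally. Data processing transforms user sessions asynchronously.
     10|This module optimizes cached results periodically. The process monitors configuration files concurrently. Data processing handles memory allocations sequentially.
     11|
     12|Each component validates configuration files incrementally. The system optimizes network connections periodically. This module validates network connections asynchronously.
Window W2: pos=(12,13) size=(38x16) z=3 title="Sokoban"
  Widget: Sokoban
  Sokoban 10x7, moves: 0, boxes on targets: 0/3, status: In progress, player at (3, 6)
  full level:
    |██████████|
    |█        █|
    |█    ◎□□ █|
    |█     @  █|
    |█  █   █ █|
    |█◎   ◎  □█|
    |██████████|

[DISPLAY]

....................┃                   
................~~♣.┃                   
................~.♣♣┃                   
................~♣♣♣┃                   
....................┃                   
━━━━━━━━━━━━━━━━━━━━━━━━━━━━━━━━━┓      
ogModal                          ┃      
─────────────────────────────────┨      
━━━━━━━━━━━━━━━━━━━━━━━━━━━━━━━━━━┓     
okoban                            ┃     
──────────────────────────────────┨     
████████                          ┃     
       █                          ┃     
   ◎□□ █                          ┃     
    @  █                          ┃     
 █   █ █                          ┃     
   ◎  □█                          ┃     
████████                          ┃     
ves: 0  0/3                       ┃     
                                  ┃     
                                  ┃     
                                  ┃     
                                  ┃     
━━━━━━━━━━━━━━━━━━━━━━━━━━━━━━━━━━┛     


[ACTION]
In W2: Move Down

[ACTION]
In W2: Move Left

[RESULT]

....................┃                   
................~~♣.┃                   
................~.♣♣┃                   
................~♣♣♣┃                   
....................┃                   
━━━━━━━━━━━━━━━━━━━━━━━━━━━━━━━━━┓      
ogModal                          ┃      
─────────────────────────────────┨      
━━━━━━━━━━━━━━━━━━━━━━━━━━━━━━━━━━┓     
okoban                            ┃     
──────────────────────────────────┨     
████████                          ┃     
       █                          ┃     
   ◎□□ █                          ┃     
       █                          ┃     
 █ @ █ █                          ┃     
   ◎  □█                          ┃     
████████                          ┃     
ves: 2  0/3                       ┃     
                                  ┃     
                                  ┃     
                                  ┃     
                                  ┃     
━━━━━━━━━━━━━━━━━━━━━━━━━━━━━━━━━━┛     


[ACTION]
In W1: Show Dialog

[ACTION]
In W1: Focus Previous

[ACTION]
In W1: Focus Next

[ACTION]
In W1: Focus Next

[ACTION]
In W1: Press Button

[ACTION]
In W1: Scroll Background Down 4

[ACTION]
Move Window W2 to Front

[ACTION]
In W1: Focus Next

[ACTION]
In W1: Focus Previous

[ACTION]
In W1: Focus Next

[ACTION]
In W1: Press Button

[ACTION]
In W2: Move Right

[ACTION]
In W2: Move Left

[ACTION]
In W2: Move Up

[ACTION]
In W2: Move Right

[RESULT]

....................┃                   
................~~♣.┃                   
................~.♣♣┃                   
................~♣♣♣┃                   
....................┃                   
━━━━━━━━━━━━━━━━━━━━━━━━━━━━━━━━━┓      
ogModal                          ┃      
─────────────────────────────────┨      
━━━━━━━━━━━━━━━━━━━━━━━━━━━━━━━━━━┓     
okoban                            ┃     
──────────────────────────────────┨     
████████                          ┃     
       █                          ┃     
   ◎□□ █                          ┃     
    @  █                          ┃     
 █   █ █                          ┃     
   ◎  □█                          ┃     
████████                          ┃     
ves: 6  0/3                       ┃     
                                  ┃     
                                  ┃     
                                  ┃     
                                  ┃     
━━━━━━━━━━━━━━━━━━━━━━━━━━━━━━━━━━┛     


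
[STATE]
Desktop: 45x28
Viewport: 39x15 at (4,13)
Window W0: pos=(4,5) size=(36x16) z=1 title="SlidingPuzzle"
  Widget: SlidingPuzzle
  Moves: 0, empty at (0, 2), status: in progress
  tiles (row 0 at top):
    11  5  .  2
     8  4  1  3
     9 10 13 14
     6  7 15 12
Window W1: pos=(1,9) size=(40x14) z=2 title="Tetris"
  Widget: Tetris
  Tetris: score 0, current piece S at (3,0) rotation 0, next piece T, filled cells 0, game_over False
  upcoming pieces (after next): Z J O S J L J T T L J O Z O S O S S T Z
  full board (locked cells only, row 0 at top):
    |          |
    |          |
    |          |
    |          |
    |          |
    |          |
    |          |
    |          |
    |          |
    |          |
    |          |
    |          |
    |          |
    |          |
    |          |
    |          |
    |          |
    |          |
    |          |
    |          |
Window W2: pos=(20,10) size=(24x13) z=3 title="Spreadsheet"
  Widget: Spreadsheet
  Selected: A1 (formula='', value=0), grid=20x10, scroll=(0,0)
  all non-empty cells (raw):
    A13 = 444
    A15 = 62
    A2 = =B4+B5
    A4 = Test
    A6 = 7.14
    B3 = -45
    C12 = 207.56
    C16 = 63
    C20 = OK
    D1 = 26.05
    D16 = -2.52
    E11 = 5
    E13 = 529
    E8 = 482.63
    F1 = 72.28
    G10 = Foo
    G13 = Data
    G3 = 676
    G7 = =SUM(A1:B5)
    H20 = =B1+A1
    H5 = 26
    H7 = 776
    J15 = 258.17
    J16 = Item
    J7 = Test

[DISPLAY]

        │ ▒     ┃A1:                   
        │▒▒▒    ┃       A       B      
        │       ┃----------------------
        │       ┃  1      [0]       0  
        │       ┃  2        0       0  
        │Score: ┃  3        0     -45  
        │0      ┃  4 Test           0  
        │       ┃  5        0       0  
        │       ┃  6     7.14       0  
━━━━━━━━━━━━━━━━┗━━━━━━━━━━━━━━━━━━━━━━
                                       
                                       
                                       
                                       
                                       


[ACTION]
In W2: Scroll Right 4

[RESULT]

        │ ▒     ┃A1:                   
        │▒▒▒    ┃       E       F      
        │       ┃----------------------
        │       ┃  1        0   72.28  
        │       ┃  2        0       0  
        │Score: ┃  3        0       0  
        │0      ┃  4        0       0  
        │       ┃  5        0       0  
        │       ┃  6        0       0  
━━━━━━━━━━━━━━━━┗━━━━━━━━━━━━━━━━━━━━━━
                                       
                                       
                                       
                                       
                                       


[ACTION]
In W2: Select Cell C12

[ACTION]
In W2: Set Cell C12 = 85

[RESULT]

        │ ▒     ┃C12: 85               
        │▒▒▒    ┃       E       F      
        │       ┃----------------------
        │       ┃  1        0   72.28  
        │       ┃  2        0       0  
        │Score: ┃  3        0       0  
        │0      ┃  4        0       0  
        │       ┃  5        0       0  
        │       ┃  6        0       0  
━━━━━━━━━━━━━━━━┗━━━━━━━━━━━━━━━━━━━━━━
                                       
                                       
                                       
                                       
                                       
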